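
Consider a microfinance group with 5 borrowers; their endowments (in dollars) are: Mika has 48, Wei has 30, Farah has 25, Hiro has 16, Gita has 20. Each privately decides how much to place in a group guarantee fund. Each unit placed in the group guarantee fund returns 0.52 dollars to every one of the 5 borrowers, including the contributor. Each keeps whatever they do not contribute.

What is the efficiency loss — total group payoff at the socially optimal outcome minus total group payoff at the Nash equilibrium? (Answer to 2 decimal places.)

222.40 dollars

The private return per contributed unit is 0.52 < 1 for everyone, so the Nash equilibrium is zero contribution and the group total is Σ E_j = 48 + 30 + 25 + 16 + 20 = 139.
Each contributed unit returns 2.600 to the group, so the social optimum is full contribution by everyone: group total = 2.600 × 139 = 361.40.
Efficiency loss = (2.600 − 1) × 139 = 222.40.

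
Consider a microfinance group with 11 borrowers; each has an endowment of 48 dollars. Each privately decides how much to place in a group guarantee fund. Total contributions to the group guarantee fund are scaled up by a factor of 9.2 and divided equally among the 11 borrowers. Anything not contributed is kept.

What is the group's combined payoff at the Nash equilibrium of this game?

528.00 dollars

Each contributed unit returns 9.2/11 = 0.8364 to its contributor — below 1 — so contributing 0 is dominant for every player. At the Nash equilibrium everyone keeps their 48, and the group total is 11 × 48 = 528.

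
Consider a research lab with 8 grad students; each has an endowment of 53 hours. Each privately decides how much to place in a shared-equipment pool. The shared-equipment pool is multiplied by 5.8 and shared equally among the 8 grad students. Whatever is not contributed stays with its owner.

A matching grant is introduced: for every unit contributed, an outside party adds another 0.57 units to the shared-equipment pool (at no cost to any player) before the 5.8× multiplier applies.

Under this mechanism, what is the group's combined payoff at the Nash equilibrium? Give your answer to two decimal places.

The effective private return per unit is now 5.8 × 1.57 / 8 = 1.1383 > 1, so every player's dominant strategy flips to full contribution.
At the Nash equilibrium everyone contributes 53. Group total payoff = 5.8 × 1.57 × 424 = 3860.94.

3860.94 hours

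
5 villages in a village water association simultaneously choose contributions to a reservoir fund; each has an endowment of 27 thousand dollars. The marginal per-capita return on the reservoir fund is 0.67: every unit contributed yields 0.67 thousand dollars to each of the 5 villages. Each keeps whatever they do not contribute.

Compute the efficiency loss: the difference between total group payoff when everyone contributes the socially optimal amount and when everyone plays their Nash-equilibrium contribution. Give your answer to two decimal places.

317.25 thousand dollars

The private return per contributed unit is 0.67 < 1, so contributing 0 is dominant for every player. At the Nash equilibrium everyone keeps their 27, and the group total is 5 × 27 = 135.
Each contributed unit returns 3.350 to the group as a whole (0.67 to each of 5 players), which exceeds 1, so the social optimum is full contribution: group total = 3.350 × 135 = 452.25.
Efficiency loss = 452.25 − 135 = 317.25.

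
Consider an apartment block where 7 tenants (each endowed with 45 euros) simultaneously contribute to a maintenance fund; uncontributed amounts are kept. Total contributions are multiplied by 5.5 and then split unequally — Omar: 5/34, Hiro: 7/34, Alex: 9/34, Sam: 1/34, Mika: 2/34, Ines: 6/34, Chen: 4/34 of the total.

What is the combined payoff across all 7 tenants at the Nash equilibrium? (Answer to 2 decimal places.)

For player j, contributing a unit is worthwhile iff 5.5 × (j's share) ≥ 1, i.e. iff j's share is at least 0.1818.
Hiro and Alex clear that bar, contributing 45 each; the remaining 5 contribute 0. Total contributed: 90.
The maintenance fund pays out 5.5 × 90 = 495.00 in total (split across the unequal shares, but the aggregate is all that matters for the group sum).
The 5 free-riders keep 45 each, adding 225. Group total = 225 + 495.00 = 720.00.

720.00 euros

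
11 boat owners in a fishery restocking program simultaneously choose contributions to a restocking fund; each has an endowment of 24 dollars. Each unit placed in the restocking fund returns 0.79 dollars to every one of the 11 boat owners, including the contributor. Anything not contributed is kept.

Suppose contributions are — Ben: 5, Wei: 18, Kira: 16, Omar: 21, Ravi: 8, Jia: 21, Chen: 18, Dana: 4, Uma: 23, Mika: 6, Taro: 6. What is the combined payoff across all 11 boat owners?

Total contributed: 5 + 18 + 16 + 21 + 8 + 21 + 18 + 4 + 23 + 6 + 6 = 146; total kept: 11 × 24 − 146 = 118.
The restocking fund pays out 0.79 × 11 × 146 = 1268.74 in aggregate.
Group total = 118 + 1268.74 = 1386.74.

1386.74 dollars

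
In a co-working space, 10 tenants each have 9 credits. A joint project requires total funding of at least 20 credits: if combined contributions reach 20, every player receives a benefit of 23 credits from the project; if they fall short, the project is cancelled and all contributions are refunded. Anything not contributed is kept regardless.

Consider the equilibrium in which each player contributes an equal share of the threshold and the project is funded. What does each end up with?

Equal share of the threshold: 20/10 = 2.
At this profile no one gains by cutting their contribution: any cut drops the total below 20, the project is cancelled, contributions are refunded, and the deviator ends with 9, which is less than 9 − 2 + 23 = 30. Contributing more than 2 just wastes the excess. So contributing exactly 2 is a best response.
Each player's payoff: 9 − 2 + 23 = 30.

30 credits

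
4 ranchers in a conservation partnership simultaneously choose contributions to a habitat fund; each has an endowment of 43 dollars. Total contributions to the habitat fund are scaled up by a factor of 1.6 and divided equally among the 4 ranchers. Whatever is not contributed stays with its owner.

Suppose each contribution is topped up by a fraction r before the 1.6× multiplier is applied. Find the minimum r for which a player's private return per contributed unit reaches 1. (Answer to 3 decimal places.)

With matching at rate r, one contributed unit becomes (1 + r) in the habitat fund and returns 1.6 × (1 + r) / 4 to the contributor.
Setting this equal to 1: 1 + r = 4/1.6 = 2.5000.
So the minimum matching rate is r = 2.5000 − 1 = 1.500.

1.500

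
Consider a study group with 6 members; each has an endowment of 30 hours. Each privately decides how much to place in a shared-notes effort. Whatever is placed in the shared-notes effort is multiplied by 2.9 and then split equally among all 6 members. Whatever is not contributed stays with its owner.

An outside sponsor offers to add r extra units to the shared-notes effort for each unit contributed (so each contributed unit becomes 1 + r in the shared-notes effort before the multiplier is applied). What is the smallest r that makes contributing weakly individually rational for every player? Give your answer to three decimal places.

With matching at rate r, one contributed unit becomes (1 + r) in the shared-notes effort and returns 2.9 × (1 + r) / 6 to the contributor.
Setting this equal to 1: 1 + r = 6/2.9 = 2.0690.
So the minimum matching rate is r = 2.0690 − 1 = 1.069.

1.069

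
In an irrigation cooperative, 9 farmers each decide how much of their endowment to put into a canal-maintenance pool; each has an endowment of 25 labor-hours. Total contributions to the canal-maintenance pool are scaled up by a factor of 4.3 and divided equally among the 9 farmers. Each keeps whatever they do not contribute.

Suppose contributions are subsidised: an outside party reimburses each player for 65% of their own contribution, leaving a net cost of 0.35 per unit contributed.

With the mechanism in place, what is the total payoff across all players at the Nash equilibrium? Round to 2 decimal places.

1113.75 labor-hours

With the mechanism, a contributed unit returns (4.3/9) / 0.35 = 1.3651 per unit of net cost to the contributor — now above 1 — so contributing fully is weakly dominant for every player.
So the Nash equilibrium is full contribution by all 9; the group earns 9 × (25 × 0.65 + 4.3 × 25) = 1113.75.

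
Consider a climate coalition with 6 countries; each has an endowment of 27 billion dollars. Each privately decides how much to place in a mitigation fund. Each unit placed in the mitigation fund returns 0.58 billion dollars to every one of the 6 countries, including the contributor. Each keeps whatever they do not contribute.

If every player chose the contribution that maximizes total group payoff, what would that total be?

Each contributed unit returns 3.480 to the group as a whole (0.58 to each of 6 players), which exceeds 1, so the social optimum is full contribution: group total = 3.480 × 162 = 563.76.

563.76 billion dollars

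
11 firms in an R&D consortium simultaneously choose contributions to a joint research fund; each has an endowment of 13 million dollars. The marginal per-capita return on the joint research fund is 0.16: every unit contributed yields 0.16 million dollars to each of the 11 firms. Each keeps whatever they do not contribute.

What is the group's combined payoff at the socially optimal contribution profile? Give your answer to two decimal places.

Each contributed unit returns 1.760 to the group as a whole (0.16 to each of 11 players), which exceeds 1, so the social optimum is full contribution: group total = 1.760 × 143 = 251.68.

251.68 million dollars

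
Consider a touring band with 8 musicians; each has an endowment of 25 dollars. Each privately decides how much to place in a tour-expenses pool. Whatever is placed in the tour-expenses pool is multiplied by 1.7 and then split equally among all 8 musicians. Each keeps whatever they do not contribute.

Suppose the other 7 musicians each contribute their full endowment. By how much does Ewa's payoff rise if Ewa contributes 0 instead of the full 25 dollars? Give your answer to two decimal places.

Switching from a contribution of 25 to 0 lets Ewa keep an extra 25 dollars, but lowers the tour-expenses pool by 25, which costs Ewa their own share of that drop: 1.7/8 × 25 = 5.31.
Net gain = 25 − 5.31 = 19.69. The private return per contributed unit (0.2125) is below 1, so free-riding is indeed the best response regardless of what the others do.

19.69 dollars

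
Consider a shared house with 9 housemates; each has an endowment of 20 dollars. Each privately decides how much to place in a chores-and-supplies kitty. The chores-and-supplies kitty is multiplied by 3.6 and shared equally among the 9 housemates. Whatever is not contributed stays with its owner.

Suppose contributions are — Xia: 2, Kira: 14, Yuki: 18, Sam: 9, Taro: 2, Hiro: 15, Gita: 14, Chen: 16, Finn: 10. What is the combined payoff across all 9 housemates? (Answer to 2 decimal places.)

440.00 dollars

Total contributed: 2 + 14 + 18 + 9 + 2 + 15 + 14 + 16 + 10 = 100; total kept: 9 × 20 − 100 = 80.
The chores-and-supplies kitty pays out 3.6 × 100 = 360.00 in aggregate.
Group total = 80 + 360.00 = 440.00.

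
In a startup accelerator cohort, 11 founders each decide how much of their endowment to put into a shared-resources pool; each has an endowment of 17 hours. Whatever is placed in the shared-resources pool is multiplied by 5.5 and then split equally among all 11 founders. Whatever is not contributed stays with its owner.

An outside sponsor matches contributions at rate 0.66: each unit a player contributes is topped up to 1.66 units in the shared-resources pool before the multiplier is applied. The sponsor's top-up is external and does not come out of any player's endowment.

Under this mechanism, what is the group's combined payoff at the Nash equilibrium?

With the mechanism, a contributed unit returns 5.5 × 1.66 / 11 = 0.8300 per unit of net cost — still below 1 — so contributing 0 remains dominant for every player.
Everyone keeps their endowment and the group total is 11 × 17 = 187.

187.00 hours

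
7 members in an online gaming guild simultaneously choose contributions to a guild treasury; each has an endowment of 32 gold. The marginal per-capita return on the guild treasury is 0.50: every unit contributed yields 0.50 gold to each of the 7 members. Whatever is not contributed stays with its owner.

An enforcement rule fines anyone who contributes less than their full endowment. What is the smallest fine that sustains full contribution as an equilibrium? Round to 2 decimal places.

Given the others contribute fully, the best deviation is to contribute 0 (any partial contribution still incurs the fine and gives up units whose private return 0.50 is below 1).
Deviating from 32 to 0 saves 32 gold but forfeits the deviator's share of the drop in the guild treasury: 0.50 × 32 = 16.00.
So the deviation gain is 32 − 16.00 = 16.00, and the fine must be at least 16.00 gold to wipe it out.

16.00 gold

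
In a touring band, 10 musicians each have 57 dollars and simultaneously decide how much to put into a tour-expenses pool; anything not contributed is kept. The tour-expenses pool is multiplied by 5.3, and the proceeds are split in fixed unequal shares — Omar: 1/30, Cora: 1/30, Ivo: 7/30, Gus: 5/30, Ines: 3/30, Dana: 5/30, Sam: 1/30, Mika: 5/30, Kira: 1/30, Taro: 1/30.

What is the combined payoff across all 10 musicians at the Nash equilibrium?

Each unit j contributes comes back to j as 5.3 × (j's share), so j prefers to contribute only if that share exceeds 1/5.3 = 0.1887; otherwise keeping the unit dominates.
The only share above 0.1887 is Ivo's 7/30, contributing 57; the remaining 9 contribute 0. Total contributed: 57.
The tour-expenses pool pays out 5.3 × 57 = 302.10 in total (split across the unequal shares, but the aggregate is all that matters for the group sum).
The 9 free-riders keep 57 each, adding 513. Group total = 513 + 302.10 = 815.10.

815.10 dollars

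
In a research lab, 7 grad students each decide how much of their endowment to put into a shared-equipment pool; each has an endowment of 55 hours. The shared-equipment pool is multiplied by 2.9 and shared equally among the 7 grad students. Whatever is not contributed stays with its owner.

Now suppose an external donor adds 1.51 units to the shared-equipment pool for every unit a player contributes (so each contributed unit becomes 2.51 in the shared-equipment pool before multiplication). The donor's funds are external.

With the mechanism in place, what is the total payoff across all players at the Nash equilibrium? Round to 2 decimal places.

2802.42 hours

The effective private return per unit is now 2.9 × 2.51 / 7 = 1.0399 > 1, so every player's dominant strategy flips to full contribution.
At the Nash equilibrium everyone contributes 55. Group total payoff = 2.9 × 2.51 × 385 = 2802.42.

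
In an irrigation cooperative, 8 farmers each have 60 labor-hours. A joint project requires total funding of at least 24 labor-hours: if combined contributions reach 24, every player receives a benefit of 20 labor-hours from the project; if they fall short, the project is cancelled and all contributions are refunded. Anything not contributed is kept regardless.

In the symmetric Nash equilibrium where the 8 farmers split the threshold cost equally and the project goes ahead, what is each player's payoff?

77 labor-hours

Equal share of the threshold: 24/8 = 3.
At this profile no one gains by cutting their contribution: any cut drops the total below 24, the project is cancelled, contributions are refunded, and the deviator ends with 60, which is less than 60 − 3 + 20 = 77. Contributing more than 3 just wastes the excess. So contributing exactly 3 is a best response.
Each player's payoff: 60 − 3 + 20 = 77.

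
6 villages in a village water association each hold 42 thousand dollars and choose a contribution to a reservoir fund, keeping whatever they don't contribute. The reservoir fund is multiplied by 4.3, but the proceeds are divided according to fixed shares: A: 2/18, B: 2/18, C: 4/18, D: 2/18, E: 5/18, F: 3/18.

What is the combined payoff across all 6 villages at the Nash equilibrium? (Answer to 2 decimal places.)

390.60 thousand dollars

A player with share s gets back 4.3·s per unit contributed, so full contribution is dominant for anyone with s > 1/4.3 = 0.2326 and zero contribution is dominant for anyone below.
E alone (share 5/18) is above the threshold, contributing 42; the remaining 5 contribute 0. Total contributed: 42.
The reservoir fund pays out 4.3 × 42 = 180.60 in total (split across the unequal shares, but the aggregate is all that matters for the group sum).
The 5 free-riders keep 42 each, adding 210. Group total = 210 + 180.60 = 390.60.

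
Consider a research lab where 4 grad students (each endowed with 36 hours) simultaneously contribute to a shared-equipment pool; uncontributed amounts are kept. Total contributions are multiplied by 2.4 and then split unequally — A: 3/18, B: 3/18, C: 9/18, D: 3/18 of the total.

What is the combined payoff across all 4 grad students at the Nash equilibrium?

Each unit j contributes comes back to j as 2.4 × (j's share), so j prefers to contribute only if that share exceeds 1/2.4 = 0.4167; otherwise keeping the unit dominates.
Only C (9/18) clears that bar, contributing 36; the remaining 3 contribute 0. Total contributed: 36.
The shared-equipment pool pays out 2.4 × 36 = 86.40 in total (split across the unequal shares, but the aggregate is all that matters for the group sum).
The 3 free-riders keep 36 each, adding 108. Group total = 108 + 86.40 = 194.40.

194.40 hours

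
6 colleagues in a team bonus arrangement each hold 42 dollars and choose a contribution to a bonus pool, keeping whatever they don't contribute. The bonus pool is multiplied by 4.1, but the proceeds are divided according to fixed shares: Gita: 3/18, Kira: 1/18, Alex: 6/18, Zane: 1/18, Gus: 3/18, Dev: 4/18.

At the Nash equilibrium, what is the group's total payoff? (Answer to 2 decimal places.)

Each unit j contributes comes back to j as 4.1 × (j's share), so j prefers to contribute only if that share exceeds 1/4.1 = 0.2439; otherwise keeping the unit dominates.
Alex alone (share 6/18) is above the threshold, contributing 42; the remaining 5 contribute 0. Total contributed: 42.
The bonus pool pays out 4.1 × 42 = 172.20 in total (split across the unequal shares, but the aggregate is all that matters for the group sum).
The 5 free-riders keep 42 each, adding 210. Group total = 210 + 172.20 = 382.20.

382.20 dollars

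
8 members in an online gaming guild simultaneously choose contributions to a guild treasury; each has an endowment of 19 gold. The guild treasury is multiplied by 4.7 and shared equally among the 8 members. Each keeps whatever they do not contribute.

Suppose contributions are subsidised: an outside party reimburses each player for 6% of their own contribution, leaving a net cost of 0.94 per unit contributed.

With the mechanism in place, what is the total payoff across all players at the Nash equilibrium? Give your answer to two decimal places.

With the mechanism, a contributed unit returns (4.7/8) / 0.94 = 0.6250 per unit of net cost — still below 1 — so contributing 0 remains dominant for every player.
At the Nash equilibrium no one contributes; group total payoff = 8 × 19 = 152.

152.00 gold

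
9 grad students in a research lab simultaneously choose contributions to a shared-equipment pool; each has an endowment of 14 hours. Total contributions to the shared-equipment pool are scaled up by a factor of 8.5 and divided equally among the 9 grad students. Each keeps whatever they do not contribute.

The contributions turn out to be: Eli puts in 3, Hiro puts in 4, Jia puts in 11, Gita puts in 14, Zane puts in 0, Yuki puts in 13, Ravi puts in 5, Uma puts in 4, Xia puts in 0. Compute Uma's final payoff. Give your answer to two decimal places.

61.00 hours

Total contributed: 3 + 4 + 11 + 14 + 0 + 13 + 5 + 4 + 0 = 54.
Each receives 8.5 × 54 / 9 = 51.00 from the shared-equipment pool.
Uma keeps 14 − 4 = 10, so Uma's payoff is 10 + 51.00 = 61.00.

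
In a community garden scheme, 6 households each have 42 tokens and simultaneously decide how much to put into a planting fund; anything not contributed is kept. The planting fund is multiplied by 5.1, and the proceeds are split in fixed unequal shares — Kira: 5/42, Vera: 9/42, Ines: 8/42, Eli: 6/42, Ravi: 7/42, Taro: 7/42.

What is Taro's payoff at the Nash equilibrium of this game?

77.70 tokens

A player with share s gets back 5.1·s per unit contributed, so full contribution is dominant for anyone with s > 1/5.1 = 0.1961 and zero contribution is dominant for anyone below.
The only share above 0.1961 is Vera's 9/42, contributing 42; the remaining 5 contribute 0. Total contributed: 42.
Taro keeps 42 and receives 5.1 × 42 × 7/42 = 35.70 from the planting fund, for a payoff of 77.70.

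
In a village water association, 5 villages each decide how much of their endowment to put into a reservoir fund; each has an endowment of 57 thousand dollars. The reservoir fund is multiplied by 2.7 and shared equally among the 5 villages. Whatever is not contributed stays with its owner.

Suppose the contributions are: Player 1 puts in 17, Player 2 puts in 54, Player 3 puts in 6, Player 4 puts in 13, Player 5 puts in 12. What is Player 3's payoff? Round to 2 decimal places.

Total contributed: 17 + 54 + 6 + 13 + 12 = 102.
Each receives 2.7 × 102 / 5 = 55.08 from the reservoir fund.
Player 3 keeps 57 − 6 = 51, so Player 3's payoff is 51 + 55.08 = 106.08.

106.08 thousand dollars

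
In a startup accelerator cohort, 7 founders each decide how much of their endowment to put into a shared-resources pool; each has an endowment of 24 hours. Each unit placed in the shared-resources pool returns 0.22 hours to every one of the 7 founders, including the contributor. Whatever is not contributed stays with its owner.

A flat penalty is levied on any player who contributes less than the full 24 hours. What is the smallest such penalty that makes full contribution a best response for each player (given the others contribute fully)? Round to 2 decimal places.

Given the others contribute fully, the best deviation is to contribute 0 (any partial contribution still incurs the fine and gives up units whose private return 0.22 is below 1).
Deviating from 24 to 0 saves 24 hours but forfeits the deviator's share of the drop in the shared-resources pool: 0.22 × 24 = 5.28.
So the deviation gain is 24 − 5.28 = 18.72, and the fine must be at least 18.72 hours to wipe it out.

18.72 hours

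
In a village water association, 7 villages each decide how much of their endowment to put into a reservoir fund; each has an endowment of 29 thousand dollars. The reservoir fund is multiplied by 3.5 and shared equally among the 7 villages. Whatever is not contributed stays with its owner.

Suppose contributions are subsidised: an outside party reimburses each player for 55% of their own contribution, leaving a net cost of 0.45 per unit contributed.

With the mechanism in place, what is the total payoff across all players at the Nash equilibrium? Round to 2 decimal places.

With the mechanism, a contributed unit returns (3.5/7) / 0.45 = 1.1111 per unit of net cost to the contributor — now above 1 — so contributing fully is weakly dominant for every player.
At the Nash equilibrium everyone contributes 29. Group total payoff = 7 × (29 × 0.55 + 3.5 × 29) = 822.15.

822.15 thousand dollars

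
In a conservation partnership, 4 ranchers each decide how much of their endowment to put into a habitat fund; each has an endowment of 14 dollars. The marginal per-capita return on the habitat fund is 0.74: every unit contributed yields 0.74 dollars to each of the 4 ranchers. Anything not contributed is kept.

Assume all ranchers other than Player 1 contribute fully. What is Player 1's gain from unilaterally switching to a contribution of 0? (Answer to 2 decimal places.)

Switching from a contribution of 14 to 0 lets Player 1 keep an extra 14 dollars, but lowers the habitat fund by 14, which costs Player 1 their own share of that drop: 0.74 × 14 = 10.36.
Net gain = 14 − 10.36 = 3.64. The private return per contributed unit (0.74) is below 1, so free-riding is indeed the best response regardless of what the others do.

3.64 dollars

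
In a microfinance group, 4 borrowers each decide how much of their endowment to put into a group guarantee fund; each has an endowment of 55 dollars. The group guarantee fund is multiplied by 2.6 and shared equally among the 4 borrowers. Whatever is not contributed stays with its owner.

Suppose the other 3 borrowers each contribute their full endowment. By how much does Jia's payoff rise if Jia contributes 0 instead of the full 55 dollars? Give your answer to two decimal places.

19.25 dollars

Switching from a contribution of 55 to 0 lets Jia keep an extra 55 dollars, but lowers the group guarantee fund by 55, which costs Jia their own share of that drop: 2.6/4 × 55 = 35.75.
Net gain = 55 − 35.75 = 19.25. The private return per contributed unit (0.6500) is below 1, so free-riding is indeed the best response regardless of what the others do.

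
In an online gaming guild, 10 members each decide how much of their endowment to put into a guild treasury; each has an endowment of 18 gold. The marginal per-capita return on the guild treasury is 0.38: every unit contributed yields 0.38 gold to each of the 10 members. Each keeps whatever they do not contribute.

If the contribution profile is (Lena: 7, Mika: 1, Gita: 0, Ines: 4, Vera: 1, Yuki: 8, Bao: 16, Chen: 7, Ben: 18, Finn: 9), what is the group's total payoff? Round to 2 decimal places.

378.80 gold

Total contributed: 7 + 1 + 0 + 4 + 1 + 8 + 16 + 7 + 18 + 9 = 71; total kept: 10 × 18 − 71 = 109.
The guild treasury pays out 0.38 × 10 × 71 = 269.80 in aggregate.
Group total = 109 + 269.80 = 378.80.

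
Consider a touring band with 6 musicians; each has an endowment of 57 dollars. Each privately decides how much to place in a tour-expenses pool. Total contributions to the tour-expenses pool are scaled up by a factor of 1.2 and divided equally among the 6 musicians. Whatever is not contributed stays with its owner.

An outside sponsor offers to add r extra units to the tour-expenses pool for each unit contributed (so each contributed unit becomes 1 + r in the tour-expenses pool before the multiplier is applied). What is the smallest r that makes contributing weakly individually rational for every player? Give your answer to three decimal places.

With matching at rate r, one contributed unit becomes (1 + r) in the tour-expenses pool and returns 1.2 × (1 + r) / 6 to the contributor.
Setting this equal to 1: 1 + r = 6/1.2 = 5.0000.
So the minimum matching rate is r = 5.0000 − 1 = 4.000.

4.000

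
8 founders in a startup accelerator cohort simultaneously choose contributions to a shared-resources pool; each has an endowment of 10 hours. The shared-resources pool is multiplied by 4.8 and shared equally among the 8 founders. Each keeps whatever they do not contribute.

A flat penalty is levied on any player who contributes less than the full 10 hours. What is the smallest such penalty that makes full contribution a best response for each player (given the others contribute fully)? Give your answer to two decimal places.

4.00 hours

Given the others contribute fully, the best deviation is to contribute 0 (any partial contribution still incurs the fine and gives up units whose private return 0.6000 is below 1).
Deviating from 10 to 0 saves 10 hours but forfeits the deviator's share of the drop in the shared-resources pool: 4.8/8 × 10 = 6.00.
So the deviation gain is 10 − 6.00 = 4.00, and the fine must be at least 4.00 hours to wipe it out.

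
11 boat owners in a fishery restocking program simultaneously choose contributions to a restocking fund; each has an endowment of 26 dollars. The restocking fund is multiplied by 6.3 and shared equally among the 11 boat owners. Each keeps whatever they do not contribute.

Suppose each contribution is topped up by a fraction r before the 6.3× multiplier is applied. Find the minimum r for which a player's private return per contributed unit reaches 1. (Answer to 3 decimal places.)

0.746

With matching at rate r, one contributed unit becomes (1 + r) in the restocking fund and returns 6.3 × (1 + r) / 11 to the contributor.
Setting this equal to 1: 1 + r = 11/6.3 = 1.7460.
So the minimum matching rate is r = 1.7460 − 1 = 0.746.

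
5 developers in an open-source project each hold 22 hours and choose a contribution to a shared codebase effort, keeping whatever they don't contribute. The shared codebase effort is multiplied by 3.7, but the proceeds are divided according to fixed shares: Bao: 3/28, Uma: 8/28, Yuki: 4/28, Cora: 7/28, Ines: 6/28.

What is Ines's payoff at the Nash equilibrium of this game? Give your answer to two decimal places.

Each unit j contributes comes back to j as 3.7 × (j's share), so j prefers to contribute only if that share exceeds 1/3.7 = 0.2703; otherwise keeping the unit dominates.
Uma alone (share 8/28) is above the threshold, contributing 22; the remaining 4 contribute 0. Total contributed: 22.
Ines keeps 22 and receives 3.7 × 22 × 6/28 = 17.44 from the shared codebase effort, for a payoff of 39.44.

39.44 hours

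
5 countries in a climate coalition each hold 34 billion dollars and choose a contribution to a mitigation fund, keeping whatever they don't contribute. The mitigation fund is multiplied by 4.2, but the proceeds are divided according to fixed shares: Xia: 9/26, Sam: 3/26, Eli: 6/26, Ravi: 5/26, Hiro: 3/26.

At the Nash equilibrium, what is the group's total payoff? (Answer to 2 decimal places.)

278.80 billion dollars

For player j, contributing a unit is worthwhile iff 4.2 × (j's share) ≥ 1, i.e. iff j's share is at least 0.2381.
The only share above 0.2381 is Xia's 9/26, contributing 34; the remaining 4 contribute 0. Total contributed: 34.
The mitigation fund pays out 4.2 × 34 = 142.80 in total (split across the unequal shares, but the aggregate is all that matters for the group sum).
The 4 free-riders keep 34 each, adding 136. Group total = 136 + 142.80 = 278.80.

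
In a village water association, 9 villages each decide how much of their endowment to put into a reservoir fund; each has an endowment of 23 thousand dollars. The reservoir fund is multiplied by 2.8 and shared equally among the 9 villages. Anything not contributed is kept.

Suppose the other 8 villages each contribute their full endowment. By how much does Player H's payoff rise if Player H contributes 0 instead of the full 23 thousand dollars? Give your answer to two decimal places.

15.84 thousand dollars

Switching from a contribution of 23 to 0 lets Player H keep an extra 23 thousand dollars, but lowers the reservoir fund by 23, which costs Player H their own share of that drop: 2.8/9 × 23 = 7.16.
Net gain = 23 − 7.16 = 15.84. The private return per contributed unit (0.3111) is below 1, so free-riding is indeed the best response regardless of what the others do.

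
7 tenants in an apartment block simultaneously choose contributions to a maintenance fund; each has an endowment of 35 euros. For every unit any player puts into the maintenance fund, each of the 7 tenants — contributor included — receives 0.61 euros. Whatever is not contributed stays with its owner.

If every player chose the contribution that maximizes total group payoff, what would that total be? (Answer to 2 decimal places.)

Each contributed unit returns 4.270 to the group as a whole (0.61 to each of 7 players), which exceeds 1, so the social optimum is full contribution: group total = 4.270 × 245 = 1046.15.

1046.15 euros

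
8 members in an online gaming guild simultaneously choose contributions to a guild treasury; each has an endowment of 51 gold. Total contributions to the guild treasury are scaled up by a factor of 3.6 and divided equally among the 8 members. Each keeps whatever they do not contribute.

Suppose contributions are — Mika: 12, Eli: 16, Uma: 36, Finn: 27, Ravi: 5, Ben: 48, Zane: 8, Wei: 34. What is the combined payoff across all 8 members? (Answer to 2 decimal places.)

Total contributed: 12 + 16 + 36 + 27 + 5 + 48 + 8 + 34 = 186; total kept: 8 × 51 − 186 = 222.
The guild treasury pays out 3.6 × 186 = 669.60 in aggregate.
Group total = 222 + 669.60 = 891.60.

891.60 gold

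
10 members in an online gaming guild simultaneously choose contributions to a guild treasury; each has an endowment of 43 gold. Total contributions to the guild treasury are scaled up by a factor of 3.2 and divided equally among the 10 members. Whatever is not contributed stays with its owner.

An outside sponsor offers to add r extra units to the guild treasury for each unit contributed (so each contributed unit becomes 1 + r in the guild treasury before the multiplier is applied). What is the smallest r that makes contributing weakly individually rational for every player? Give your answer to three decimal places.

With matching at rate r, one contributed unit becomes (1 + r) in the guild treasury and returns 3.2 × (1 + r) / 10 to the contributor.
Setting this equal to 1: 1 + r = 10/3.2 = 3.1250.
So the minimum matching rate is r = 3.1250 − 1 = 2.125.

2.125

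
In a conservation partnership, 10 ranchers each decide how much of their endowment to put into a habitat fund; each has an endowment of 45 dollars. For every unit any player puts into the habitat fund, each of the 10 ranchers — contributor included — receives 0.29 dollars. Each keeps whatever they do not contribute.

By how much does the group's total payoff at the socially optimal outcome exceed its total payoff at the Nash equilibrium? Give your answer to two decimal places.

The private return per contributed unit is 0.29 < 1, so contributing 0 is dominant for every player. At the Nash equilibrium everyone keeps their 45, and the group total is 10 × 45 = 450.
Each contributed unit returns 2.900 to the group as a whole (0.29 to each of 10 players), which exceeds 1, so the social optimum is full contribution: group total = 2.900 × 450 = 1305.00.
Efficiency loss = 1305.00 − 450 = 855.00.

855.00 dollars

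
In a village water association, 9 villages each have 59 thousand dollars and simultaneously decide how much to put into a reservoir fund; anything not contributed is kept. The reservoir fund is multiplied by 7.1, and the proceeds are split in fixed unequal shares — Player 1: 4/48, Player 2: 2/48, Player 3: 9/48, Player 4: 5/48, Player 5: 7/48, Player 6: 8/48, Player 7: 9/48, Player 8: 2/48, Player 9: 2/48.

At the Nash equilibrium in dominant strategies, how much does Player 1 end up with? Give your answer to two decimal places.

198.63 thousand dollars

For player j, contributing a unit is worthwhile iff 7.1 × (j's share) ≥ 1, i.e. iff j's share is at least 0.1408.
Player 3, Player 5, Player 6 and Player 7 are above the threshold, contributing 59 each; the remaining 5 contribute 0. Total contributed: 236.
Player 1 keeps 59 and receives 7.1 × 236 × 4/48 = 139.63 from the reservoir fund, for a payoff of 198.63.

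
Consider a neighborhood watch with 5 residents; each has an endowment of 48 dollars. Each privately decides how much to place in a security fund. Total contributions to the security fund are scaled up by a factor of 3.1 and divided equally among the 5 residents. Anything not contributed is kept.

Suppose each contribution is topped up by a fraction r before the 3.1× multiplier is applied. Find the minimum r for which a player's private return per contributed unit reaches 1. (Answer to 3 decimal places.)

With matching at rate r, one contributed unit becomes (1 + r) in the security fund and returns 3.1 × (1 + r) / 5 to the contributor.
Setting this equal to 1: 1 + r = 5/3.1 = 1.6129.
So the minimum matching rate is r = 1.6129 − 1 = 0.613.

0.613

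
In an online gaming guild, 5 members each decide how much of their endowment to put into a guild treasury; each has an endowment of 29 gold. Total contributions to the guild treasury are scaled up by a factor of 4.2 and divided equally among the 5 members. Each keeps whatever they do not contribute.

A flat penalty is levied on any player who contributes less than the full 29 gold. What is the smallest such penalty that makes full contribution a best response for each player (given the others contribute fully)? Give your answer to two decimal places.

Given the others contribute fully, the best deviation is to contribute 0 (any partial contribution still incurs the fine and gives up units whose private return 0.8400 is below 1).
Deviating from 29 to 0 saves 29 gold but forfeits the deviator's share of the drop in the guild treasury: 4.2/5 × 29 = 24.36.
So the deviation gain is 29 − 24.36 = 4.64, and the fine must be at least 4.64 gold to wipe it out.

4.64 gold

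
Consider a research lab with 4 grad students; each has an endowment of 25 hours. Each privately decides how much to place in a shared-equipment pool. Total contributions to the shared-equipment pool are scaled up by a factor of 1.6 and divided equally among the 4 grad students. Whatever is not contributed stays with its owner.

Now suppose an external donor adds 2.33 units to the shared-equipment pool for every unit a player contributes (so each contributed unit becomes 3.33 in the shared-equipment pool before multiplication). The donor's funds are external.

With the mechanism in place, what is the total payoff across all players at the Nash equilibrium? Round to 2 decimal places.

The effective private return per unit is now 1.6 × 3.33 / 4 = 1.3320 > 1, so every player's dominant strategy flips to full contribution.
At the Nash equilibrium everyone contributes 25. Group total payoff = 1.6 × 3.33 × 100 = 532.80.

532.80 hours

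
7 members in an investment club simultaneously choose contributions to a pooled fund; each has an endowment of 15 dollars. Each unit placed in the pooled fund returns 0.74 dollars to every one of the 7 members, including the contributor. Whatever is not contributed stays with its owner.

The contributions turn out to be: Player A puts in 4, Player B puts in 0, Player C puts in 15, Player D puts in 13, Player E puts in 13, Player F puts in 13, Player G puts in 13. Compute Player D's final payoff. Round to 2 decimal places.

Total contributed: 4 + 0 + 15 + 13 + 13 + 13 + 13 = 71.
Each receives 0.74 × 71 = 52.54 from the pooled fund.
Player D keeps 15 − 13 = 2, so Player D's payoff is 2 + 52.54 = 54.54.

54.54 dollars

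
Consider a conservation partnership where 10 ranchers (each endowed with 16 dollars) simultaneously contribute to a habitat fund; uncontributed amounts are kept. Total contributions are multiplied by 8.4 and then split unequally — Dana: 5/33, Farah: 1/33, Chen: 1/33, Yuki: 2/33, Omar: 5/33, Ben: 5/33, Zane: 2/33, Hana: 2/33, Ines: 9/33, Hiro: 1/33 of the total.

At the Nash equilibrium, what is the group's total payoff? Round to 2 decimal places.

633.60 dollars

For player j, contributing a unit is worthwhile iff 8.4 × (j's share) ≥ 1, i.e. iff j's share is at least 0.1190.
Dana, Omar, Ben and Ines are above the threshold, contributing 16 each; the remaining 6 contribute 0. Total contributed: 64.
The habitat fund pays out 8.4 × 64 = 537.60 in total (split across the unequal shares, but the aggregate is all that matters for the group sum).
The 6 free-riders keep 16 each, adding 96. Group total = 96 + 537.60 = 633.60.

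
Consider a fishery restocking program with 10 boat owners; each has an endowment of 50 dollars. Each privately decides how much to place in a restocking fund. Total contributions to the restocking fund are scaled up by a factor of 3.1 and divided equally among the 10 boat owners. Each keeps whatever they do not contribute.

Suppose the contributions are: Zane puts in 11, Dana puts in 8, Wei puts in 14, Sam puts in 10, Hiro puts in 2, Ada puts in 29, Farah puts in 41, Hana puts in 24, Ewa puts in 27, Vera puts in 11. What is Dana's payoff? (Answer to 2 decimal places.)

Total contributed: 11 + 8 + 14 + 10 + 2 + 29 + 41 + 24 + 27 + 11 = 177.
Each receives 3.1 × 177 / 10 = 54.87 from the restocking fund.
Dana keeps 50 − 8 = 42, so Dana's payoff is 42 + 54.87 = 96.87.

96.87 dollars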